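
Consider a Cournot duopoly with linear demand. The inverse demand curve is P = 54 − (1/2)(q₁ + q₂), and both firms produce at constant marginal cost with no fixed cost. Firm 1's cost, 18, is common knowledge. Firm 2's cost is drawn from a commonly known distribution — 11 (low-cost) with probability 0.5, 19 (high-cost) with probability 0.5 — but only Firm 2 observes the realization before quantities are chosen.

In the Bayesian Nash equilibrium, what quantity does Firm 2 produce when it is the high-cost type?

24

Firm 2 with cost c maximizes (54 − (1/2)(q₁+q₂) − c)·q₂, giving q₂(c) = (54 − c − (1/2)q₁).
E[c₂] = 0.5·11 + 0.5·19 = 15
Firm 1's FOC against E[q₂] yields q₁ = (54 − 2·18 + E[c₂])/(3/2) = (54 − 36 + 15)/(3/2) = 22.
q₂(high-cost) = (54 − 19 − (1/2)·22) = 24.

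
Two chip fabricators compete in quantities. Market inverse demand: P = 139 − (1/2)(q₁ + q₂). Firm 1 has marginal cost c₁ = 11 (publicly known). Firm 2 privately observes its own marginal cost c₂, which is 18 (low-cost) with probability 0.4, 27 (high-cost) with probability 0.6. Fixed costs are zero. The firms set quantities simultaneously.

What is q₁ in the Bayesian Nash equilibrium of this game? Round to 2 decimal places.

93.60

Each type of Firm 2 best-responds to q₁; Firm 1 best-responds to the expected q₂ over Firm 2's types.
Firm 2 with cost c maximizes (139 − (1/2)(q₁+q₂) − c)·q₂, giving q₂(c) = (139 − c − (1/2)q₁).
E[c₂] = 0.4·18 + 0.6·27 = 23.4
Firm 1's FOC against E[q₂] yields q₁ = (139 − 2·11 + E[c₂])/(3/2) = (139 − 22 + 23.4)/(3/2) = 93.6.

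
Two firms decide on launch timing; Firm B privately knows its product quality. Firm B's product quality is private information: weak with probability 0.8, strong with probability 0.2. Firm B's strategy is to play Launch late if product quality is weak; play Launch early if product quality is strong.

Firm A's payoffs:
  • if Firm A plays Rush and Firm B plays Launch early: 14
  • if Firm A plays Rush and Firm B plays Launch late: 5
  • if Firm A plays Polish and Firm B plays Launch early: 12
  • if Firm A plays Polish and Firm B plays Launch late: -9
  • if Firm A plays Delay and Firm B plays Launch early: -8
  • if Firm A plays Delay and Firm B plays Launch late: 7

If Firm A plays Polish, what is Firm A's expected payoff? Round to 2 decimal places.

-4.80

Take the expectation over Firm B's product quality, weighting each type's action by its prior probability.
E[Polish] = 0.8·(-9) + 0.2·12 = (-7.2) + 2.4 = -4.8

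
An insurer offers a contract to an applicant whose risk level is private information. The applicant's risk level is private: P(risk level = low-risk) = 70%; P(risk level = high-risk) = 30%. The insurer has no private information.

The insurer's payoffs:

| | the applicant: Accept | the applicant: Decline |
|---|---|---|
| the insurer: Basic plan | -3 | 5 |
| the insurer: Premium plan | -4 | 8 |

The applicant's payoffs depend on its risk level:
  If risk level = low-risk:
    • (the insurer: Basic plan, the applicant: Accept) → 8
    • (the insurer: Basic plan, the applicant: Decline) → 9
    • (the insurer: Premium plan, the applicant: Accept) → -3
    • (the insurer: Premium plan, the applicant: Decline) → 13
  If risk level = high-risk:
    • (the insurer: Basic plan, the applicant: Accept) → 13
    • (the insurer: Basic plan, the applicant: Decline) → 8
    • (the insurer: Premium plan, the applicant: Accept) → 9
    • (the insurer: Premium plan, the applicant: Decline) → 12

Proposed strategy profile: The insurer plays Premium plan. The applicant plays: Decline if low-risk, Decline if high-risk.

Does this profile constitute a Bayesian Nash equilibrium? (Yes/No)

Yes

The insurer plays Premium plan: E[Premium plan] = 0.7·(8) + 0.3·(8) = 8; E[Basic plan] = 5. Best-responding. ✓
The applicant (risk level low-risk), facing Premium plan: Accept gives -3, Decline gives 13. Proposed Decline is best. ✓
The applicant (risk level high-risk), facing Premium plan: Accept gives 9, Decline gives 12. Proposed Decline is best. ✓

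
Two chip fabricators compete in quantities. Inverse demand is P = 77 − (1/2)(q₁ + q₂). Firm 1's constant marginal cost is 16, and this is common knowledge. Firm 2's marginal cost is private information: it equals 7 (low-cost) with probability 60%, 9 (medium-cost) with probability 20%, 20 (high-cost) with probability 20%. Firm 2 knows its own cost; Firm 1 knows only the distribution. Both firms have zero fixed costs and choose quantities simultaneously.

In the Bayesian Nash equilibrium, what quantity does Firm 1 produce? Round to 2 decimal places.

Type-c best response for Firm 2: q₂(c) = (77 − c) − q₁/2.
Firm 1 maximizes expected profit; its first-order condition is 77 − q₁ − (1/2)E[q₂] − 16 = 0.
Substituting E[q₂] and solving: E[c₂] = 10, so q₁ = (77 − 2·16 + 10)/(3/2) = 36.6667.

36.67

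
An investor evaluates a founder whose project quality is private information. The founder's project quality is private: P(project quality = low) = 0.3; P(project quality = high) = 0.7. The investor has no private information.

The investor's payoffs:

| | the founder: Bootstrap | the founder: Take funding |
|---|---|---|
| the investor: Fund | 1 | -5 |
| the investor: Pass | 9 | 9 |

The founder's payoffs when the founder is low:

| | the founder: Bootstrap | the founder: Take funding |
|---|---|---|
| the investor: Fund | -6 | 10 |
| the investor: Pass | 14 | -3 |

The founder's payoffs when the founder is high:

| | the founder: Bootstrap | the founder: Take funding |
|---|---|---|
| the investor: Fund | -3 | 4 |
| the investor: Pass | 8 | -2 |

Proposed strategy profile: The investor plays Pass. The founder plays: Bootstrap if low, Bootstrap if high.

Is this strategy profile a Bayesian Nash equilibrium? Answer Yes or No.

Yes

The investor plays Pass: E[Pass] = 0.3·(9) + 0.7·(9) = 9; E[Fund] = 1. Best-responding. ✓
The founder (project quality low), facing Pass: Bootstrap gives 14, Take funding gives -3. Proposed Bootstrap is best. ✓
The founder (project quality high), facing Pass: Bootstrap gives 8, Take funding gives -2. Proposed Bootstrap is best. ✓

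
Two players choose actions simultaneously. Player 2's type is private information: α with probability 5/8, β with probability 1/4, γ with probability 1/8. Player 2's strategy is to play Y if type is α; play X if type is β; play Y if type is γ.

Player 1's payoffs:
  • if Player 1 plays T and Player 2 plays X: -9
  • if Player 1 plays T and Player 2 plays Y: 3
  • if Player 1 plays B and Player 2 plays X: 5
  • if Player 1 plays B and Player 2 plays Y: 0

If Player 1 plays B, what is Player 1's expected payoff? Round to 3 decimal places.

E[B] = 5/8·0 + 1/4·5 + 1/8·0 = 0 + 5/4 + 0 = 5/4

1.250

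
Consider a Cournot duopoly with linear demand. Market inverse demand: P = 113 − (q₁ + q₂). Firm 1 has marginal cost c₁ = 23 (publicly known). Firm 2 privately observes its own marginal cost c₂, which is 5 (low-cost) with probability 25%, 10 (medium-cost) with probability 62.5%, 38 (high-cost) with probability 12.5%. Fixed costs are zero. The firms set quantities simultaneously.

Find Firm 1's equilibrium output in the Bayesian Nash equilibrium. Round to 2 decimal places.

Type-c best response for Firm 2: q₂(c) = (113 − c)/2 − q₁/2.
Firm 1 maximizes expected profit; its first-order condition is 113 − 2q₁ − E[q₂] − 23 = 0.
Substituting E[q₂] and solving: E[c₂] = 12.25, so q₁ = (113 − 2·23 + 12.25)/3 = 26.4167.

26.42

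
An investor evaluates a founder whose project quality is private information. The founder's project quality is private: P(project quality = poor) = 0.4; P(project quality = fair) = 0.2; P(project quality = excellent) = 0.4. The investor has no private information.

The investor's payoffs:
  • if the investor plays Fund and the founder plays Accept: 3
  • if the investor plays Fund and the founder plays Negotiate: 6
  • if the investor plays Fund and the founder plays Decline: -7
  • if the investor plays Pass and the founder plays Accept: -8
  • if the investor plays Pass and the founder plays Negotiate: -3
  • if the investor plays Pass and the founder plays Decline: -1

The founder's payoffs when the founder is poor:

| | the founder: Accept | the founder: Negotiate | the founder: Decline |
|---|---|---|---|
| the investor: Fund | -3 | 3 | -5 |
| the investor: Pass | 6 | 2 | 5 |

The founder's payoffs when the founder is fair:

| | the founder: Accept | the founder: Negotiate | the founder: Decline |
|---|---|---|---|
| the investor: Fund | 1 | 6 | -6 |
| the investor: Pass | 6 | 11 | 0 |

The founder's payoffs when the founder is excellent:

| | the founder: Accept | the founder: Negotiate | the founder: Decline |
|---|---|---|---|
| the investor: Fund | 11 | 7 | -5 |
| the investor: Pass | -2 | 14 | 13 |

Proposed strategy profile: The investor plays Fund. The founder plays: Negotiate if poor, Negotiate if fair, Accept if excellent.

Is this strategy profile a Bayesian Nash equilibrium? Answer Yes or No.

Yes

The investor plays Fund: E[Fund] = 0.4·(6) + 0.2·(6) + 0.4·(3) = 4.8; E[Pass] = -5. Best-responding. ✓
The founder (project quality poor), facing Fund: Accept gives -3, Negotiate gives 3, Decline gives -5. Proposed Negotiate is best. ✓
The founder (project quality fair), facing Fund: Accept gives 1, Negotiate gives 6, Decline gives -6. Proposed Negotiate is best. ✓
The founder (project quality excellent), facing Fund: Accept gives 11, Negotiate gives 7, Decline gives -5. Proposed Accept is best. ✓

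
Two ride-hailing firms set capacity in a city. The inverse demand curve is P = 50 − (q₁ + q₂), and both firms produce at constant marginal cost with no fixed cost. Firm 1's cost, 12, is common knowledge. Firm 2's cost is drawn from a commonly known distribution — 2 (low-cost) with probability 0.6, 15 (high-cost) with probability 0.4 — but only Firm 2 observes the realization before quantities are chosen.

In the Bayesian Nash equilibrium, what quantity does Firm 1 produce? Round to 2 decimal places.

11.07

Each type of Firm 2 best-responds to q₁; Firm 1 best-responds to the expected q₂ over Firm 2's types.
Firm 2 with cost c maximizes (50 − (q₁+q₂) − c)·q₂, giving q₂(c) = (50 − c − q₁)/2.
E[c₂] = 0.6·2 + 0.4·15 = 7.2
Firm 1's FOC against E[q₂] yields q₁ = (50 − 2·12 + E[c₂])/3 = (50 − 24 + 7.2)/3 = 11.0667.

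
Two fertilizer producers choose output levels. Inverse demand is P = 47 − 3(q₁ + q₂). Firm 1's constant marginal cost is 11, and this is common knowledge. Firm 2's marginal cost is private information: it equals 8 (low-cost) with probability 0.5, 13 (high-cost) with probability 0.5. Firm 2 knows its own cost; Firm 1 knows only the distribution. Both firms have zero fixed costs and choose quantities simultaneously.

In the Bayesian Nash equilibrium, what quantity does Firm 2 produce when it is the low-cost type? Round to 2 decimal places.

Type-c best response for Firm 2: q₂(c) = (47 − c)/6 − q₁/2.
Firm 1 maximizes expected profit; its first-order condition is 47 − 6q₁ − 3E[q₂] − 11 = 0.
Substituting E[q₂] and solving: E[c₂] = 10.5, so q₁ = (47 − 2·11 + 10.5)/9 = 3.94444.
q₂(low-cost) = (47 − 8 − 3·3.94444)/6 = 4.52778.

4.53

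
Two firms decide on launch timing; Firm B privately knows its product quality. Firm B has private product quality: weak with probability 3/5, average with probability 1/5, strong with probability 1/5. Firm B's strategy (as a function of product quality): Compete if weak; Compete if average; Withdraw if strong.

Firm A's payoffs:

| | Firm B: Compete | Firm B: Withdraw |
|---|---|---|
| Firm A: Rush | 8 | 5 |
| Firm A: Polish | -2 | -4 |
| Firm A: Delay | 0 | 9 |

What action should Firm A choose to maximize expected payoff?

Rush

Compute Firm A's expected payoff for each action, taking the expectation over Firm B's type.
E[Rush] = 3/5·(8) + 1/5·(8) + 1/5·(5) = 37/5
E[Polish] = 3/5·(-2) + 1/5·(-2) + 1/5·(-4) = -12/5
E[Delay] = 3/5·(0) + 1/5·(0) + 1/5·(9) = 9/5
Best response: Rush (37/5 is the largest).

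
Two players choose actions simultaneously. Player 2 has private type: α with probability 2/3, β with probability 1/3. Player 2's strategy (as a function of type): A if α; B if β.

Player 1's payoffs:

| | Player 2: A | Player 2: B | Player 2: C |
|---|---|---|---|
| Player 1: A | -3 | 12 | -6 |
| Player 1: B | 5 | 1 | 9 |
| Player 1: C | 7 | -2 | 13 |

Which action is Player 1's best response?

C

E[A] = 2/3·(-3) + 1/3·(12) = 2
E[B] = 2/3·(5) + 1/3·(1) = 11/3
E[C] = 2/3·(7) + 1/3·(-2) = 4
Best response: C (4 is the largest).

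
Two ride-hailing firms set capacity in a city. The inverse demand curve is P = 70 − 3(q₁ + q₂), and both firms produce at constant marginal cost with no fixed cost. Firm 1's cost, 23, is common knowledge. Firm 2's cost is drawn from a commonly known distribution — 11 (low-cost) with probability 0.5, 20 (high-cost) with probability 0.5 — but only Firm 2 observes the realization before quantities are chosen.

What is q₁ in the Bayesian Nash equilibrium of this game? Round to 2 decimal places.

Each type of Firm 2 best-responds to q₁; Firm 1 best-responds to the expected q₂ over Firm 2's types.
Firm 2 with cost c maximizes (70 − 3(q₁+q₂) − c)·q₂, giving q₂(c) = (70 − c − 3q₁)/6.
E[c₂] = 0.5·11 + 0.5·20 = 15.5
Firm 1's FOC against E[q₂] yields q₁ = (70 − 2·23 + E[c₂])/9 = (70 − 46 + 15.5)/9 = 4.38889.

4.39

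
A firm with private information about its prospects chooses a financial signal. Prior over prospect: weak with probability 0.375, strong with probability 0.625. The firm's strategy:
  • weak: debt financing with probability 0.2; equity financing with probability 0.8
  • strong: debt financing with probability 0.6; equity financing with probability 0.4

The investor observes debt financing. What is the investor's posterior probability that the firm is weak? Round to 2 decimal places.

0.17

Apply Bayes' rule using the sender's strategy as the likelihood.
P(debt financing) = 0.375·0.2 + 0.625·0.6 = 0.45
P(weak | debt financing) = (0.375·0.2) / 0.45 = 0.075 / 0.45 = 0.166667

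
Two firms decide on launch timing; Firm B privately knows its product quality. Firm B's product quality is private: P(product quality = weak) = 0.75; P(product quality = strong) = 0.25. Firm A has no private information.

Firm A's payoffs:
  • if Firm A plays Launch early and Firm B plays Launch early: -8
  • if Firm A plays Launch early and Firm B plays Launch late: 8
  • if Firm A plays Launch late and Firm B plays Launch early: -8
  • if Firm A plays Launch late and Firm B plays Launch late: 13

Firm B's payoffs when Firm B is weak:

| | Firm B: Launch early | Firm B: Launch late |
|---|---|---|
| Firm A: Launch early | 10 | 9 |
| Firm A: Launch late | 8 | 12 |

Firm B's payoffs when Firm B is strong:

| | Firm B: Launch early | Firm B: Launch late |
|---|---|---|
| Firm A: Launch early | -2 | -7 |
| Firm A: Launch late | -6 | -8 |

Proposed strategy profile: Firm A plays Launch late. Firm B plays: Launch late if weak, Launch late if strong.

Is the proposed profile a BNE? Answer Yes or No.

No

Firm A plays Launch late: E[Launch late] = 0.75·(13) + 0.25·(13) = 13; E[Launch early] = 8. Best-responding. ✓
Firm B (product quality weak), facing Launch late: Launch early gives 8, Launch late gives 12. Proposed Launch late is best. ✓
Firm B (product quality strong), facing Launch late: Launch early gives -6, Launch late gives -8. Proposed Launch late is not best — profitable deviation exists. ✗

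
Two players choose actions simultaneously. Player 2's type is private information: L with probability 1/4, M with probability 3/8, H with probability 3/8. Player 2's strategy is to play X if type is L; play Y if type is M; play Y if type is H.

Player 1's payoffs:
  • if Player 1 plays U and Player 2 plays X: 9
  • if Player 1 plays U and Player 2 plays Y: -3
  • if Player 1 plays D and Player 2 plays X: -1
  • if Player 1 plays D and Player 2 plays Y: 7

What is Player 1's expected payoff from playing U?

E[U] = 1/4·9 + 3/8·(-3) + 3/8·(-3) = 9/4 + (-9/8) + (-9/8) = 0

0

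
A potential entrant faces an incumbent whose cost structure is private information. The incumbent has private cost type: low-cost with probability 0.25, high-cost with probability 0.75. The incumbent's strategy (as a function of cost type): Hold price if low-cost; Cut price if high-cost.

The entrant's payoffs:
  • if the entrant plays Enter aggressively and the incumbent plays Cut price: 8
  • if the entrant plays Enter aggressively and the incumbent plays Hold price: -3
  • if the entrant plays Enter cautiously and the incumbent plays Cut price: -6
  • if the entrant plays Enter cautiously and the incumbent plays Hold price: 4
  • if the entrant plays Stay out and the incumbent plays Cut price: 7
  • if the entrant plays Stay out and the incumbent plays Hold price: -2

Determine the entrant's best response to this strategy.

E[Enter aggressively] = 0.25·(-3) + 0.75·(8) = 5.25
E[Enter cautiously] = 0.25·(4) + 0.75·(-6) = -3.5
E[Stay out] = 0.25·(-2) + 0.75·(7) = 4.75
Best response: Enter aggressively (5.25 is the largest).

Enter aggressively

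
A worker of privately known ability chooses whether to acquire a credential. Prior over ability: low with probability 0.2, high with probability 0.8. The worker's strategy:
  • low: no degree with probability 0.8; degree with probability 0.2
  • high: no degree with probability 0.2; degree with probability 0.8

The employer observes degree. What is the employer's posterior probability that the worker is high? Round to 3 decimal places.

0.941

P(degree) = 0.2·0.2 + 0.8·0.8 = 0.68
P(high | degree) = (0.8·0.8) / 0.68 = 0.64 / 0.68 = 0.941176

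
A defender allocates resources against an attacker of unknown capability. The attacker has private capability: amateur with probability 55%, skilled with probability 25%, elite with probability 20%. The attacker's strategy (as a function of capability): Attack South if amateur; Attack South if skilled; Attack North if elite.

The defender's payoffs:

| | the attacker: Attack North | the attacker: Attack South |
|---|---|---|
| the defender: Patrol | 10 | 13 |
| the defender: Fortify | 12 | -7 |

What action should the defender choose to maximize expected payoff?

Patrol

E[Patrol] = 0.55·(13) + 0.25·(13) + 0.2·(10) = 12.4
E[Fortify] = 0.55·(-7) + 0.25·(-7) + 0.2·(12) = -3.2
Best response: Patrol (12.4 is the largest).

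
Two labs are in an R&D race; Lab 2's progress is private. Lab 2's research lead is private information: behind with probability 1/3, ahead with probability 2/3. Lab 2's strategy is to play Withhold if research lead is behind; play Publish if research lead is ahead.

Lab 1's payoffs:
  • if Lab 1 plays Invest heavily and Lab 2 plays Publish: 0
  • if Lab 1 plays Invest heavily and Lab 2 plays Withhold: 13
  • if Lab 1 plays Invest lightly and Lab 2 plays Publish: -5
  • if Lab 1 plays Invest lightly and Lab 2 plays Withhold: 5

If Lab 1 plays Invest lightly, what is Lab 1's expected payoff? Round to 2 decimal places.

-1.67

E[Invest lightly] = 1/3·5 + 2/3·(-5) = 5/3 + (-10/3) = -5/3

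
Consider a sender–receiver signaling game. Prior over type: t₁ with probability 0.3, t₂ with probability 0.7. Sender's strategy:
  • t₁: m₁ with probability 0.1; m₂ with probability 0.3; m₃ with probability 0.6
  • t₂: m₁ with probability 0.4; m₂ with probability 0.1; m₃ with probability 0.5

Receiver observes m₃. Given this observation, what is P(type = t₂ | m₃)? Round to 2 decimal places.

P(m₃) = 0.3·0.6 + 0.7·0.5 = 0.53
P(t₂ | m₃) = (0.7·0.5) / 0.53 = 0.35 / 0.53 = 0.660377

0.66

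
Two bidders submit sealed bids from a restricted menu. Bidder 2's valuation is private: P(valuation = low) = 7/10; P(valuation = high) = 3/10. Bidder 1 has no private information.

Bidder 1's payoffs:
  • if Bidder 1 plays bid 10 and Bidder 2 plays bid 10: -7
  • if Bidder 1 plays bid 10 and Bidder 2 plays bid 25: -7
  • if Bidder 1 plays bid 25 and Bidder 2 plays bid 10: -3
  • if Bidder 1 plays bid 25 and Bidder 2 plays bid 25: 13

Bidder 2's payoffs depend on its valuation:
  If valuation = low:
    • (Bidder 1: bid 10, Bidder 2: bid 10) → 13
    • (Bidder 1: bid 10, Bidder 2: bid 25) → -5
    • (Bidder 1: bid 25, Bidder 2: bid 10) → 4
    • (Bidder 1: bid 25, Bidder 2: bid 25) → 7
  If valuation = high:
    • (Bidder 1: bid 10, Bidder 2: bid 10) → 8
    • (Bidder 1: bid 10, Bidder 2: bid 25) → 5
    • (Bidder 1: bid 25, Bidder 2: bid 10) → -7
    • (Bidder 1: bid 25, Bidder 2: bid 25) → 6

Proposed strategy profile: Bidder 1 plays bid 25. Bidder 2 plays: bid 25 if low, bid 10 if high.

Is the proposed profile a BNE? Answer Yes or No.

A profile is a BNE iff every type of every player is best-responding given beliefs about the other side.
Bidder 1 plays bid 25: E[bid 25] = 7/10·(13) + 3/10·(-3) = 41/5; E[bid 10] = -7. Best-responding. ✓
Bidder 2 (valuation low), facing bid 25: bid 10 gives 4, bid 25 gives 7. Proposed bid 25 is best. ✓
Bidder 2 (valuation high), facing bid 25: bid 10 gives -7, bid 25 gives 6. Proposed bid 10 is not best — profitable deviation exists. ✗

No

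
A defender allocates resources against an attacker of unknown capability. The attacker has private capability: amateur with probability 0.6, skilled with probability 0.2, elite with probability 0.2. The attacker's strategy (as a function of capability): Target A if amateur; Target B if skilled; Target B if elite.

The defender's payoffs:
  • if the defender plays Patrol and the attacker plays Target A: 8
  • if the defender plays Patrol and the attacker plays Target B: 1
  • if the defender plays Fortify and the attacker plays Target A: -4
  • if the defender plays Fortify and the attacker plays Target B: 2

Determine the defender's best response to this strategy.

Patrol

E[Patrol] = 0.6·(8) + 0.2·(1) + 0.2·(1) = 5.2
E[Fortify] = 0.6·(-4) + 0.2·(2) + 0.2·(2) = -1.6
Best response: Patrol (5.2 is the largest).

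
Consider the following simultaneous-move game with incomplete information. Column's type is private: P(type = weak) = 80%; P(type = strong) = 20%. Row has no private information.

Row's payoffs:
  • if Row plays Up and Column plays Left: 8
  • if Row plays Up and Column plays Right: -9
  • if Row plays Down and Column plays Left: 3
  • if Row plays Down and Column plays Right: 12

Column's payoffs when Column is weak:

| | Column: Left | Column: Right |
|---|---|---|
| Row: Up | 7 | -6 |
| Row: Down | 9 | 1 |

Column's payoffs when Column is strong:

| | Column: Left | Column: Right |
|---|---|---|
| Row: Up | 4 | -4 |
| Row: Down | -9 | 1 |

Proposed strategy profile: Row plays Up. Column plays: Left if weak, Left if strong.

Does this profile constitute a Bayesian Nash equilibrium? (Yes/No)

Yes

A profile is a BNE iff every type of every player is best-responding given beliefs about the other side.
Row plays Up: E[Up] = 0.8·(8) + 0.2·(8) = 8; E[Down] = 3. Best-responding. ✓
Column (type weak), facing Up: Left gives 7, Right gives -6. Proposed Left is best. ✓
Column (type strong), facing Up: Left gives 4, Right gives -4. Proposed Left is best. ✓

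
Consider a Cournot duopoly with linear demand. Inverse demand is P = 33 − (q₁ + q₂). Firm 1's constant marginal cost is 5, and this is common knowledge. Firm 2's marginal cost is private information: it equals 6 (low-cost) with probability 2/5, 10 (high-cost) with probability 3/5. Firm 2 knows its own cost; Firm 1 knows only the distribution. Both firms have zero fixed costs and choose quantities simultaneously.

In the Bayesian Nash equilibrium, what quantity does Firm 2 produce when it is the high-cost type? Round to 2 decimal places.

Type-c best response for Firm 2: q₂(c) = (33 − c)/2 − q₁/2.
Firm 1 maximizes expected profit; its first-order condition is 33 − 2q₁ − E[q₂] − 5 = 0.
Substituting E[q₂] and solving: E[c₂] = 8.4, so q₁ = (33 − 2·5 + 8.4)/3 = 10.4667.
q₂(high-cost) = (33 − 10 − 10.4667)/2 = 6.26667.

6.27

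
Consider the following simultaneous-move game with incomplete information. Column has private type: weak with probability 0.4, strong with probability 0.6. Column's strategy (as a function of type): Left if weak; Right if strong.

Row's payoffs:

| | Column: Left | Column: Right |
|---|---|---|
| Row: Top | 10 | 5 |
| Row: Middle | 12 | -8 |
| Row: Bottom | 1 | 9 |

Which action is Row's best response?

Top

E[Top] = 0.4·(10) + 0.6·(5) = 7
E[Middle] = 0.4·(12) + 0.6·(-8) = 0
E[Bottom] = 0.4·(1) + 0.6·(9) = 5.8
Best response: Top (7 is the largest).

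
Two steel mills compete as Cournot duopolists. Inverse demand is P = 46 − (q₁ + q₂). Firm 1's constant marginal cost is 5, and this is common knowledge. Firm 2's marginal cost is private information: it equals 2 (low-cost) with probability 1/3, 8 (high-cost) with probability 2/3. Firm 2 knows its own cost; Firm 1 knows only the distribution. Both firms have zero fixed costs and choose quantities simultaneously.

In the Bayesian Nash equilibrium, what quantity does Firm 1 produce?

Firm 2 with cost c maximizes (46 − (q₁+q₂) − c)·q₂, giving q₂(c) = (46 − c − q₁)/2.
E[c₂] = 1/3·2 + 2/3·8 = 6
Firm 1's FOC against E[q₂] yields q₁ = (46 − 2·5 + E[c₂])/3 = (46 − 10 + 6)/3 = 14.

14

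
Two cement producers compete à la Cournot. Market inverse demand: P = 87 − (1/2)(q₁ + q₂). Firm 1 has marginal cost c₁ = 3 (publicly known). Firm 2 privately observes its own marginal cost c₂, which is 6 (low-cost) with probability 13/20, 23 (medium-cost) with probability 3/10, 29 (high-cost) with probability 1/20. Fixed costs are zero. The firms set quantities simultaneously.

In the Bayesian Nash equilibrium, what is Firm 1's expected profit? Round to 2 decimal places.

1932.35

Firm 2 with cost c maximizes (87 − (1/2)(q₁+q₂) − c)·q₂, giving q₂(c) = (87 − c − (1/2)q₁).
E[c₂] = 13/20·6 + 3/10·23 + 1/20·29 = 12.25
Firm 1's FOC against E[q₂] yields q₁ = (87 − 2·3 + E[c₂])/(3/2) = (87 − 6 + 12.25)/(3/2) = 62.1667.
E[P] = 87 − (1/2)·(q₁ + E[q₂]) = 34.0833; Firm 1's expected profit = (E[P] − 3)·q₁ = (34.0833 − 3)·62.1667 = 1932.35.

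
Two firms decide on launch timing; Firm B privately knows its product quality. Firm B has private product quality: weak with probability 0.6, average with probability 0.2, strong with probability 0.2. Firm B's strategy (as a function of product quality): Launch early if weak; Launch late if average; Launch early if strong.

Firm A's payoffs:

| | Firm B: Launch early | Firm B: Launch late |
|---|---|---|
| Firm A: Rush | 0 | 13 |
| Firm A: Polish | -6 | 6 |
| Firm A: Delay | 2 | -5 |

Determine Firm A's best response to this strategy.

Rush

E[Rush] = 0.6·(0) + 0.2·(13) + 0.2·(0) = 2.6
E[Polish] = 0.6·(-6) + 0.2·(6) + 0.2·(-6) = -3.6
E[Delay] = 0.6·(2) + 0.2·(-5) + 0.2·(2) = 0.6
Best response: Rush (2.6 is the largest).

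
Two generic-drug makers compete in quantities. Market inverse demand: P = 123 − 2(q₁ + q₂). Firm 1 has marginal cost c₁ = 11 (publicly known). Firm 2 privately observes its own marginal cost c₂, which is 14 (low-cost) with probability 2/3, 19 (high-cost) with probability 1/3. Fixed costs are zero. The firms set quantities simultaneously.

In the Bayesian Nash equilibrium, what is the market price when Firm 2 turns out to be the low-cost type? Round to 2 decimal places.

Type-c best response for Firm 2: q₂(c) = (123 − c)/4 − q₁/2.
Firm 1 maximizes expected profit; its first-order condition is 123 − 4q₁ − 2E[q₂] − 11 = 0.
Substituting E[q₂] and solving: E[c₂] = 15.6667, so q₁ = (123 − 2·11 + 15.6667)/6 = 19.4444.
q₂(low-cost) = 17.5278, so P = 123 − 2·(19.4444 + 17.5278) = 49.0556.

49.06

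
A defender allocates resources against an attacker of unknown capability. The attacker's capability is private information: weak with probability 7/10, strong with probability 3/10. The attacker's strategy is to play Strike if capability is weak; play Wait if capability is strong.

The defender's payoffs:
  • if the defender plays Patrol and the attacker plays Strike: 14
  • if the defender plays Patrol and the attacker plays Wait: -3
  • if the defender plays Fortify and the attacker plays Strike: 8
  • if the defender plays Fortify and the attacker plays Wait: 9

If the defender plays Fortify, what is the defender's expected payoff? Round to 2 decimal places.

8.30

Take the expectation over the attacker's capability, weighting each type's action by its prior probability.
E[Fortify] = 7/10·8 + 3/10·9 = 28/5 + 27/10 = 83/10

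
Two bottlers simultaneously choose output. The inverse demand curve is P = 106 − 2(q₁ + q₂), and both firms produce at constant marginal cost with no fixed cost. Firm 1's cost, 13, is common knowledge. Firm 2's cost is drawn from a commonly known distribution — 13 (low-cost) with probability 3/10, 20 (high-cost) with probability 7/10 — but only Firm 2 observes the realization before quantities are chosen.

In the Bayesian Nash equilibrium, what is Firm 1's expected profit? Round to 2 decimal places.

Firm 2 with cost c maximizes (106 − 2(q₁+q₂) − c)·q₂, giving q₂(c) = (106 − c − 2q₁)/4.
E[c₂] = 3/10·13 + 7/10·20 = 17.9
Firm 1's FOC against E[q₂] yields q₁ = (106 − 2·13 + E[c₂])/6 = (106 − 26 + 17.9)/6 = 16.3167.
E[P] = 106 − 2·(q₁ + E[q₂]) = 45.6333; Firm 1's expected profit = (E[P] − 13)·q₁ = (45.6333 − 13)·16.3167 = 532.467.

532.47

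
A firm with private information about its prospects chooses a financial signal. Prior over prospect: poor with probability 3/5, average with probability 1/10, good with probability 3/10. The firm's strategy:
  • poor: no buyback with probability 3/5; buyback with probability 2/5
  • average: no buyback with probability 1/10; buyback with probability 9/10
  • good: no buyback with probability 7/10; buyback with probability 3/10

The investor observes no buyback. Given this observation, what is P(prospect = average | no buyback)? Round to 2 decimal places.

0.02

Apply Bayes' rule using the sender's strategy as the likelihood.
P(no buyback) = (3/5)·(3/5) + (1/10)·(1/10) + (3/10)·(7/10) = 29/50
P(average | no buyback) = ((1/10)·(1/10)) / (29/50) = (1/100) / (29/50) = 1/58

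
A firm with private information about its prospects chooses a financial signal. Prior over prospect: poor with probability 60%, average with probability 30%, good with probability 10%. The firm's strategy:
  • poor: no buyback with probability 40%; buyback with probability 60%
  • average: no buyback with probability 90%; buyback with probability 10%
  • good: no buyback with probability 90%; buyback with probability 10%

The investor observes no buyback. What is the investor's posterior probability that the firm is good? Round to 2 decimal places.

0.15

P(no buyback) = 0.6·0.4 + 0.3·0.9 + 0.1·0.9 = 0.6
P(good | no buyback) = (0.1·0.9) / 0.6 = 0.09 / 0.6 = 0.15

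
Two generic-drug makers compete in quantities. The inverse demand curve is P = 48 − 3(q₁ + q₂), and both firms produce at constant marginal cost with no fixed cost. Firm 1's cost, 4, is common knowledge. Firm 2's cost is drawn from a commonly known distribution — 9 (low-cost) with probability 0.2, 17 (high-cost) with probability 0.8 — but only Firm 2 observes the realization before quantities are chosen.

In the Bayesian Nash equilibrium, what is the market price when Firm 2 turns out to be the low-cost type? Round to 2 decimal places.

19.27

Type-c best response for Firm 2: q₂(c) = (48 − c)/6 − q₁/2.
Firm 1 maximizes expected profit; its first-order condition is 48 − 6q₁ − 3E[q₂] − 4 = 0.
Substituting E[q₂] and solving: E[c₂] = 15.4, so q₁ = (48 − 2·4 + 15.4)/9 = 6.15556.
q₂(low-cost) = 3.42222, so P = 48 − 3·(6.15556 + 3.42222) = 19.2667.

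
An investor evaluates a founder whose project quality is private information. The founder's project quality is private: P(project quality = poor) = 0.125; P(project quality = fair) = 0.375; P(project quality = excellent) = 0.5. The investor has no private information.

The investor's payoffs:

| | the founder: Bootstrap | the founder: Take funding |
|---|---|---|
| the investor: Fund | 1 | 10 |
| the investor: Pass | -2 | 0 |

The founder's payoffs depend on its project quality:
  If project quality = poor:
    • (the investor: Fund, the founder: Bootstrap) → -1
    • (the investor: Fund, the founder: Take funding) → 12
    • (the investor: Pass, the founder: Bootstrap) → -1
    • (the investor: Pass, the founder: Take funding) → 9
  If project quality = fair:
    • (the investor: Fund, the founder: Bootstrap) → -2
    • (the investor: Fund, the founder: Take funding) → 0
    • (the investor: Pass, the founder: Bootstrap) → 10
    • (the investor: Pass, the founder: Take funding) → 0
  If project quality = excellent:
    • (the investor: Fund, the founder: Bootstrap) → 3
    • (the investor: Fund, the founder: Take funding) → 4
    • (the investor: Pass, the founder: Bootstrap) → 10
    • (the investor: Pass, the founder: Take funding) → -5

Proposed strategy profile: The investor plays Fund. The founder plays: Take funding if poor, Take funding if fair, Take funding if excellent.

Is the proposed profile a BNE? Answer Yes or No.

A profile is a BNE iff every type of every player is best-responding given beliefs about the other side.
The investor plays Fund: E[Fund] = 0.125·(10) + 0.375·(10) + 0.5·(10) = 10; E[Pass] = 0. Best-responding. ✓
The founder (project quality poor), facing Fund: Bootstrap gives -1, Take funding gives 12. Proposed Take funding is best. ✓
The founder (project quality fair), facing Fund: Bootstrap gives -2, Take funding gives 0. Proposed Take funding is best. ✓
The founder (project quality excellent), facing Fund: Bootstrap gives 3, Take funding gives 4. Proposed Take funding is best. ✓

Yes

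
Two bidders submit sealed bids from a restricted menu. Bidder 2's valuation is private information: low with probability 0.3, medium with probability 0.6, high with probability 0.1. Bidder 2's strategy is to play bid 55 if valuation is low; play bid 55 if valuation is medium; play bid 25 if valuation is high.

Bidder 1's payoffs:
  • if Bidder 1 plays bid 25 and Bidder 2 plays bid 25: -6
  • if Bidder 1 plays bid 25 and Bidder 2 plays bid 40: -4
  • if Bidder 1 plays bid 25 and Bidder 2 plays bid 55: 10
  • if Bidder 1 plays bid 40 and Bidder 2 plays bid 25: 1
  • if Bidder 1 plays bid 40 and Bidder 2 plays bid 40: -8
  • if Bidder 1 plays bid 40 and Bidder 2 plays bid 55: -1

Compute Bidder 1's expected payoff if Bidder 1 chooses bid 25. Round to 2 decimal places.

Take the expectation over Bidder 2's valuation, weighting each type's action by its prior probability.
E[bid 25] = 0.3·10 + 0.6·10 + 0.1·(-6) = 3 + 6 + (-0.6) = 8.4

8.40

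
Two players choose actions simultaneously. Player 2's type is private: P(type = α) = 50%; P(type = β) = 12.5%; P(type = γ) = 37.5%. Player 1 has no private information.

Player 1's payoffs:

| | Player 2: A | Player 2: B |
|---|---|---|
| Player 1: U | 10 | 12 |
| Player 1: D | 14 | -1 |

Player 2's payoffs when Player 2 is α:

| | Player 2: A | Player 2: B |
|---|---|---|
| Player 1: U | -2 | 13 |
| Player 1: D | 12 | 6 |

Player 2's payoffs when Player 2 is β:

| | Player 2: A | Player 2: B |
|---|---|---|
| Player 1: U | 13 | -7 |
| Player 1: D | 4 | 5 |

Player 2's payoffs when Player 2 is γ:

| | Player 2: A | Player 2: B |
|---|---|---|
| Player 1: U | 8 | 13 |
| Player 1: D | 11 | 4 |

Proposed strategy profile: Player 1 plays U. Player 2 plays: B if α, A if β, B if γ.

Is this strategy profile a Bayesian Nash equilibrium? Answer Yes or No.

Yes

Player 1 plays U: E[U] = 0.5·(12) + 0.125·(10) + 0.375·(12) = 11.75; E[D] = 0.875. Best-responding. ✓
Player 2 (type α), facing U: A gives -2, B gives 13. Proposed B is best. ✓
Player 2 (type β), facing U: A gives 13, B gives -7. Proposed A is best. ✓
Player 2 (type γ), facing U: A gives 8, B gives 13. Proposed B is best. ✓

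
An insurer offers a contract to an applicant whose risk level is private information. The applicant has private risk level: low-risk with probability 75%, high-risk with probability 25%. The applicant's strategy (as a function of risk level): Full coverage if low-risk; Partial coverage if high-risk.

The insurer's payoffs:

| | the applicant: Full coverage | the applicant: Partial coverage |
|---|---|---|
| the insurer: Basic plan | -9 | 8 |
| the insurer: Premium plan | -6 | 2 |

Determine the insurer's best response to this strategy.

E[Basic plan] = 0.75·(-9) + 0.25·(8) = -4.75
E[Premium plan] = 0.75·(-6) + 0.25·(2) = -4
Best response: Premium plan (-4 is the largest).

Premium plan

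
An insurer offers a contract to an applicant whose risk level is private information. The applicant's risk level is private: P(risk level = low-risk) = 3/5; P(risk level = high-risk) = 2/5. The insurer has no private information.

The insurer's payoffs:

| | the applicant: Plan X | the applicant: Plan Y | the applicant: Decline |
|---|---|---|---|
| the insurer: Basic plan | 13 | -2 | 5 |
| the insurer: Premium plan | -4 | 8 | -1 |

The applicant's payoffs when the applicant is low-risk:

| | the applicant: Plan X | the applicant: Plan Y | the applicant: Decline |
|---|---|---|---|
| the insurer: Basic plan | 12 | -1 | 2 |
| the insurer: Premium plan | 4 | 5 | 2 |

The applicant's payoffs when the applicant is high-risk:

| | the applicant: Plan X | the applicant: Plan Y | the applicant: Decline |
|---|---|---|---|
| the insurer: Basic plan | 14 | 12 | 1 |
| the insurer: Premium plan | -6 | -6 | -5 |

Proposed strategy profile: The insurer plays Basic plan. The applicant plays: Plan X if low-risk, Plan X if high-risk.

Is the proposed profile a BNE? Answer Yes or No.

Yes

The insurer plays Basic plan: E[Basic plan] = 3/5·(13) + 2/5·(13) = 13; E[Premium plan] = -4. Best-responding. ✓
The applicant (risk level low-risk), facing Basic plan: Plan X gives 12, Plan Y gives -1, Decline gives 2. Proposed Plan X is best. ✓
The applicant (risk level high-risk), facing Basic plan: Plan X gives 14, Plan Y gives 12, Decline gives 1. Proposed Plan X is best. ✓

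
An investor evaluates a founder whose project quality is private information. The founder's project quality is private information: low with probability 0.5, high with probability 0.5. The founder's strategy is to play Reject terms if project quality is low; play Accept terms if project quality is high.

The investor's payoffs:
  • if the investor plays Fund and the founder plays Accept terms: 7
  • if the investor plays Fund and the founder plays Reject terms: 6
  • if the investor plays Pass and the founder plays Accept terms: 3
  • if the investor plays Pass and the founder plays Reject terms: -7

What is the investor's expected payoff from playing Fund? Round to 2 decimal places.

6.50

E[Fund] = 0.5·6 + 0.5·7 = 3 + 3.5 = 6.5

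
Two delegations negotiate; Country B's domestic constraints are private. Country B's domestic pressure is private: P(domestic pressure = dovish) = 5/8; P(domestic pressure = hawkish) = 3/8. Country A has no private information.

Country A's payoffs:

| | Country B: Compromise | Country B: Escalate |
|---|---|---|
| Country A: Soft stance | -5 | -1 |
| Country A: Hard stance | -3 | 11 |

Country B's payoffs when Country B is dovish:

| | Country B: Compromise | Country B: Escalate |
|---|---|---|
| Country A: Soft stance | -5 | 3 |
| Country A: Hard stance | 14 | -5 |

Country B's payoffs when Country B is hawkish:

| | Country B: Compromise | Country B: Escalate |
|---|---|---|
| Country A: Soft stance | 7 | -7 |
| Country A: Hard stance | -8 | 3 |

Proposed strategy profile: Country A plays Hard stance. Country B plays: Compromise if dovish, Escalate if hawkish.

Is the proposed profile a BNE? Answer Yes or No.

A profile is a BNE iff every type of every player is best-responding given beliefs about the other side.
Country A plays Hard stance: E[Hard stance] = 5/8·(-3) + 3/8·(11) = 9/4; E[Soft stance] = -7/2. Best-responding. ✓
Country B (domestic pressure dovish), facing Hard stance: Compromise gives 14, Escalate gives -5. Proposed Compromise is best. ✓
Country B (domestic pressure hawkish), facing Hard stance: Compromise gives -8, Escalate gives 3. Proposed Escalate is best. ✓

Yes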